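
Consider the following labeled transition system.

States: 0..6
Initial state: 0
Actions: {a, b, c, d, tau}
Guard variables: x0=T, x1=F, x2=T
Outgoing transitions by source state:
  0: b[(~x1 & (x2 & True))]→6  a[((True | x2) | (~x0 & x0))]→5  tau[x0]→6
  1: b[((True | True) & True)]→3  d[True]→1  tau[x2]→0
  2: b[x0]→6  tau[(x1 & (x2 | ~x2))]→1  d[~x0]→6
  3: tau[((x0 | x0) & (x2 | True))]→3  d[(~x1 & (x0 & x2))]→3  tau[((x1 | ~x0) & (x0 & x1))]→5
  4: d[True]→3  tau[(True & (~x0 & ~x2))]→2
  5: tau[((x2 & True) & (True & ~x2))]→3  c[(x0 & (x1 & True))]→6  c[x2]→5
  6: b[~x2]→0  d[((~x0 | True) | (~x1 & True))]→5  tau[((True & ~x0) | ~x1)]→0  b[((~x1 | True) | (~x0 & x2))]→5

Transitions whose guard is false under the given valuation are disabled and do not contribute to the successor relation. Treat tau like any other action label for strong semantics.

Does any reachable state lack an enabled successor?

R = {0,5,6}
  0: a→5  b→6  tau→6  [deg 3]
  5: c→5  [deg 1]
  6: b→5  d→5  tau→0  [deg 3]

Answer: DEADLOCK-FREE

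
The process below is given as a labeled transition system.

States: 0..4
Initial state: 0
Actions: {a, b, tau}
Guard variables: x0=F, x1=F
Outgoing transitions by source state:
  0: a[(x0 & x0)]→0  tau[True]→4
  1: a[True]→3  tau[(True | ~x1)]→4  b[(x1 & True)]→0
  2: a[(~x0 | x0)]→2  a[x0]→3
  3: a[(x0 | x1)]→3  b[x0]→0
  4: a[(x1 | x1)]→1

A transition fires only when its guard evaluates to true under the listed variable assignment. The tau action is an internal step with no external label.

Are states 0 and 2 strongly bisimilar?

Answer: NOT BISIMILAR

Analysis:
Refine partition for ~:
  round 0: {{0,1,2,3,4}}
  round 1: {{0},{1},{2},{3,4}}
stable after 2 split(s): 4 block(s)
0∈{0}, 2∈{2}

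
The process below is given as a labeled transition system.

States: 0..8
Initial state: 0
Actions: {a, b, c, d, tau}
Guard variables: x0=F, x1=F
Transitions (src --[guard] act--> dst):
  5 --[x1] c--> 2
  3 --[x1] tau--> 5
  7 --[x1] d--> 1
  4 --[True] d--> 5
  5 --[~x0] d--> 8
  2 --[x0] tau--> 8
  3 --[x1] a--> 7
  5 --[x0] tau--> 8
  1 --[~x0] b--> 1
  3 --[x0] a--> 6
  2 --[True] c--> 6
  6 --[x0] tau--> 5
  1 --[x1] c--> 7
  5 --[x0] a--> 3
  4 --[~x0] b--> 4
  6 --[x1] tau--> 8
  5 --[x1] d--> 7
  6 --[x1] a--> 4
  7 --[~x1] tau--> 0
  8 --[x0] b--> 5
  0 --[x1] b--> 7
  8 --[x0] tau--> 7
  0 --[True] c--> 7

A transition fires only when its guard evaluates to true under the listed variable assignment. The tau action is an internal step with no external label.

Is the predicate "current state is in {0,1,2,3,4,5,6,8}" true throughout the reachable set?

Answer: INVARIANT VIOLATED at state 7

Trace:
Safe = {0,1,2,3,4,5,6,8}
Reachable = {0,7}
  0: safe
  7: ✗ unsafe
witness against invariant: c → 7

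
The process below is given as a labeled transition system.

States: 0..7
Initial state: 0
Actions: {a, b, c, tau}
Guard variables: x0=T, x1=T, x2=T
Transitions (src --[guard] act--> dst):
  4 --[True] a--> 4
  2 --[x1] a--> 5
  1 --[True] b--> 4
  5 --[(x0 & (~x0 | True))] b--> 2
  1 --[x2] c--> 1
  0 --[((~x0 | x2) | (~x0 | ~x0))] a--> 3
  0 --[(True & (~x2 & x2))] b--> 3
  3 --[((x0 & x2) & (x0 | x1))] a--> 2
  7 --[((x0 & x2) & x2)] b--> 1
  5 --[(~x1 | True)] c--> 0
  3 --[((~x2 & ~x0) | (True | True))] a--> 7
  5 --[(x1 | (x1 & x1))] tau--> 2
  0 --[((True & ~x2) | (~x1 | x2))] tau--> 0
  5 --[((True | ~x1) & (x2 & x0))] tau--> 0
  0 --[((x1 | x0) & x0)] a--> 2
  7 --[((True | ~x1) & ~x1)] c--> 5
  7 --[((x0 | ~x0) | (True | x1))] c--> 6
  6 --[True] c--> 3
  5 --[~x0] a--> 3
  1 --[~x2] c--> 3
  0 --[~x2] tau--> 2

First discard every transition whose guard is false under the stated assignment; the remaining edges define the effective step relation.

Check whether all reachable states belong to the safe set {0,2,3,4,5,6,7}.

Answer: INVARIANT VIOLATED at state 1

Analysis:
Inv-set: {0,2,3,4,5,6,7}
Reach set: {0,1,2,3,4,5,6,7}
  0: ✓
  1: ✗ unsafe
  2: ✓
  3: ✓
  4: ✓
  5: ✓
  6: ✓
  7: ✓
counterexample path to 1: a·a·b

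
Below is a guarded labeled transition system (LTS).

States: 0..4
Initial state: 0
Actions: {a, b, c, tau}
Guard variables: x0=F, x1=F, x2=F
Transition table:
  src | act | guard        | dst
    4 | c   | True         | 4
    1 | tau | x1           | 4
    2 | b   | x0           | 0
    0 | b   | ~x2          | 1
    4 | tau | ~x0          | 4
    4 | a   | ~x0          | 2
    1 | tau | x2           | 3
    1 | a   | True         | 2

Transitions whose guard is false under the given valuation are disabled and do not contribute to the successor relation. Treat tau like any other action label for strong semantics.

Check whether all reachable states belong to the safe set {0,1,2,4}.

Answer: INVARIANT HOLDS

Analysis:
Allowed set {0,1,2,4}
Reach set: {0,1,2}
  0: ✓
  1: ✓
  2: ✓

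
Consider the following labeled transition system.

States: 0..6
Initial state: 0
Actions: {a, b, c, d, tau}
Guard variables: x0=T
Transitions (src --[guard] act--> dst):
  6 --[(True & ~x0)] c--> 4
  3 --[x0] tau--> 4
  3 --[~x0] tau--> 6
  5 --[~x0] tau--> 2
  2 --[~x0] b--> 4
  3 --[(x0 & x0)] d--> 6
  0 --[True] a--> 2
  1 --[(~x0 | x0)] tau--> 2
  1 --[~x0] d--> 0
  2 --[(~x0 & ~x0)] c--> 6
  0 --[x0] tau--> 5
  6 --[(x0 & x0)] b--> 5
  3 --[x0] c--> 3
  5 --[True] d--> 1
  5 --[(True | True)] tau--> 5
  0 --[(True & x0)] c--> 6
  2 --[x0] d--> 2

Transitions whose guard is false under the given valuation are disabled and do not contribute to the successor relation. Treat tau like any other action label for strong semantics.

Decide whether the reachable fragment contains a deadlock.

R = {0,1,2,5,6}
  0: a→2  c→6  tau→5  [deg 3]
  1: tau→2  [deg 1]
  2: d→2  [deg 1]
  5: d→1  tau→5  [deg 2]
  6: b→5  [deg 1]

Answer: DEADLOCK-FREE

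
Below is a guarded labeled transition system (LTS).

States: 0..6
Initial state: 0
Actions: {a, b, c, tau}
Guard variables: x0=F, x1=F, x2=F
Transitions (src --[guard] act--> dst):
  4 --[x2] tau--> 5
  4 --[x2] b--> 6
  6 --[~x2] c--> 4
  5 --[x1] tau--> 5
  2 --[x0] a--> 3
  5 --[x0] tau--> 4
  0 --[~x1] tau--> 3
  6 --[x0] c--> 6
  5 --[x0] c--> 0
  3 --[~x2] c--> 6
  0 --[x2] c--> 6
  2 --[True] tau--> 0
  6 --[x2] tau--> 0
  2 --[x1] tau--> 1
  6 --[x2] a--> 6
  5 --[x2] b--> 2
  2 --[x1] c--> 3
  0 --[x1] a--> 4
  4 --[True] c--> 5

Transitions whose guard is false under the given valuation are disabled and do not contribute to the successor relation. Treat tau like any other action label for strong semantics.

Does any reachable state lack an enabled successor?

Answer: DEADLOCK at state 5

Trace:
Reachable = {0,3,4,5,6}
  0: tau→3  [deg 1]
  3: c→6  [deg 1]
  4: c→5  [deg 1]
  5: ∅  [deadlock]
  6: c→4  [deg 1]
trace reaching 5: tau·c·c·c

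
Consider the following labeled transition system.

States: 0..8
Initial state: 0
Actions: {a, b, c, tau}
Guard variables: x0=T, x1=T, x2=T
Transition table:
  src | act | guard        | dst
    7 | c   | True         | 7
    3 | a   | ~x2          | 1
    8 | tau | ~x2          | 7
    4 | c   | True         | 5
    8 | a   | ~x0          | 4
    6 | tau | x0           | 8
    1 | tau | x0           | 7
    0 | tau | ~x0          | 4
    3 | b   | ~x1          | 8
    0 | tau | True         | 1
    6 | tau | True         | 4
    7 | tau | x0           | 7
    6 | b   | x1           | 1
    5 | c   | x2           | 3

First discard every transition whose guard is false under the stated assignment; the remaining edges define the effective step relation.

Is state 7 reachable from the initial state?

Answer: REACHABLE

Trace:
After dropping false guards: 9 live edges.
depth 0: {0}
depth 1: {1}  now seen {0,1}
depth 2: {7}  now seen {0,1,7}
Reachable = {0,1,7}
trace reaching 7: tau·tau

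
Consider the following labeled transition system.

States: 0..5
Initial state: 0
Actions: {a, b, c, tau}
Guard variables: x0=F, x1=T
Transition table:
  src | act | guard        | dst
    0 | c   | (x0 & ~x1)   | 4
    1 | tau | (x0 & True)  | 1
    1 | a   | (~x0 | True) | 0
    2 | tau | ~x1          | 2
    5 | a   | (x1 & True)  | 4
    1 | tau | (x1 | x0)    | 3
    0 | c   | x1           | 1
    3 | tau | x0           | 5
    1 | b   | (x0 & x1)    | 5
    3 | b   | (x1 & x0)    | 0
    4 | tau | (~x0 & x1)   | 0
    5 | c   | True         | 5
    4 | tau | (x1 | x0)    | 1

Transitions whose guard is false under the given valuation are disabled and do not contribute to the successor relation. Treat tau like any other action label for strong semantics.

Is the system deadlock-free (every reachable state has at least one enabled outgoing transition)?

R = {0,1,3}
  0: c→1  [1 exit(s)]
  1: a→0  tau→3  [2 exit(s)]
  3: ∅  [no exit]
trace reaching 3: c·tau

Answer: DEADLOCK at state 3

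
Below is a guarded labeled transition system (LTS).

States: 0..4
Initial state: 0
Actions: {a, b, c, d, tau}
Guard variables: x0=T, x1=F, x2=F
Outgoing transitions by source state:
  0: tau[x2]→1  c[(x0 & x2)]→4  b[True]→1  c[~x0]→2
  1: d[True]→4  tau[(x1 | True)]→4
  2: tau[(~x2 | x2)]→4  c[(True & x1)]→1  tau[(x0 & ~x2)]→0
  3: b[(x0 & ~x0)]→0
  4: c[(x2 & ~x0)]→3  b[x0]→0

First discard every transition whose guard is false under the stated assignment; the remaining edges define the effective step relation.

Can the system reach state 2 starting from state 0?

6 transition(s) survive guard evaluation.
depth 0: {0}
depth 1: {1}  cumulative {0,1}
depth 2: {4}  cumulative {0,1,4}
Reach set: {0,1,4}

Answer: UNREACHABLE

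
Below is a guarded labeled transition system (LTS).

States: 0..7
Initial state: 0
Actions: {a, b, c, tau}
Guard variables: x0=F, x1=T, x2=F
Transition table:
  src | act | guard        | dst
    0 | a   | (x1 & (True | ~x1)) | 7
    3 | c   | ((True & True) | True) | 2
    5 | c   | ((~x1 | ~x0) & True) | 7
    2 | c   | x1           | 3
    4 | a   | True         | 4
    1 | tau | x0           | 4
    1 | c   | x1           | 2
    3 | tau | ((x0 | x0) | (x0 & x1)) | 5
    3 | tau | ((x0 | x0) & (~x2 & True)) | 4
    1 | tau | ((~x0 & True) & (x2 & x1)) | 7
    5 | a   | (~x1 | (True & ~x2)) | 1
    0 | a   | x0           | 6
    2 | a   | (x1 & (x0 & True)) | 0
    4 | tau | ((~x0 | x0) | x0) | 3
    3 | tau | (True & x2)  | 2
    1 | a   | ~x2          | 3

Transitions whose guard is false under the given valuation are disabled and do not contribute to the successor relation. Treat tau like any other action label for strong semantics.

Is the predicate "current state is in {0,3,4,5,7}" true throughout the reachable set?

Answer: INVARIANT HOLDS

Working:
Inv-set: {0,3,4,5,7}
Reachable = {0,7}
  0: safe
  7: safe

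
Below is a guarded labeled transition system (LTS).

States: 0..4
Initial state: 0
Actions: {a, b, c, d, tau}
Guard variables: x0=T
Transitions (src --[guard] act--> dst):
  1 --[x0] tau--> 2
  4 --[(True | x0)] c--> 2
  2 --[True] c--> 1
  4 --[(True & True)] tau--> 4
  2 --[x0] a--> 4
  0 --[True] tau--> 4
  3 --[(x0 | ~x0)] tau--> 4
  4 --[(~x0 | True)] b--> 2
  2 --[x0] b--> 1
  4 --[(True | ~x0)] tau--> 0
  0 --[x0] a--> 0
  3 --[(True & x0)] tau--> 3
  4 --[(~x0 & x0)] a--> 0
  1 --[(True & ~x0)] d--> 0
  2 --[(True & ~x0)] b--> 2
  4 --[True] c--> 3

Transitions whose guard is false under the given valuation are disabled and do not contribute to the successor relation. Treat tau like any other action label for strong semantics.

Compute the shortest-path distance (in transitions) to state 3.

Answer: 2

Trace:
BFS to 3:
  depth 0: {0}
  depth 1: {4}
  depth 2: {2,3}
3 enters at depth 2; path tau·c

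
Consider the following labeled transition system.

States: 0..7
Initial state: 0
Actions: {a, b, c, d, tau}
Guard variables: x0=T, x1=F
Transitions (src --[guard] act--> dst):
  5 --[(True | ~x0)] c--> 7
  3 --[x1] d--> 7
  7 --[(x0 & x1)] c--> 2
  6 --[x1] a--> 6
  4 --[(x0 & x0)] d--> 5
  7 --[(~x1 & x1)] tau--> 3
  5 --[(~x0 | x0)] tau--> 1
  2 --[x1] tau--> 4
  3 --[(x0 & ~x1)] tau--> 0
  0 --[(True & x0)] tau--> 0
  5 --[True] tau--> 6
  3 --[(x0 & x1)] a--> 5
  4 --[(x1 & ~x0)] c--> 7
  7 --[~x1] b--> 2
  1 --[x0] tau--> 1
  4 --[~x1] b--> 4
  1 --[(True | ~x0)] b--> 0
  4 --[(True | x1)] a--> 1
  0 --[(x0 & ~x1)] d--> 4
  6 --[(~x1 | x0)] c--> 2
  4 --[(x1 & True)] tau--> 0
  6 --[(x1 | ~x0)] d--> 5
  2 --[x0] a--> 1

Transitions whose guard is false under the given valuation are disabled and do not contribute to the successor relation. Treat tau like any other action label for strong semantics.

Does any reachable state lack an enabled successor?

Answer: DEADLOCK-FREE

Working:
Reachable = {0,1,2,4,5,6,7}
  0: d→4  tau→0  [2 out]
  1: b→0  tau→1  [2 out]
  2: a→1  [1 out]
  4: a→1  b→4  d→5  [3 out]
  5: c→7  tau→1  tau→6  [3 out]
  6: c→2  [1 out]
  7: b→2  [1 out]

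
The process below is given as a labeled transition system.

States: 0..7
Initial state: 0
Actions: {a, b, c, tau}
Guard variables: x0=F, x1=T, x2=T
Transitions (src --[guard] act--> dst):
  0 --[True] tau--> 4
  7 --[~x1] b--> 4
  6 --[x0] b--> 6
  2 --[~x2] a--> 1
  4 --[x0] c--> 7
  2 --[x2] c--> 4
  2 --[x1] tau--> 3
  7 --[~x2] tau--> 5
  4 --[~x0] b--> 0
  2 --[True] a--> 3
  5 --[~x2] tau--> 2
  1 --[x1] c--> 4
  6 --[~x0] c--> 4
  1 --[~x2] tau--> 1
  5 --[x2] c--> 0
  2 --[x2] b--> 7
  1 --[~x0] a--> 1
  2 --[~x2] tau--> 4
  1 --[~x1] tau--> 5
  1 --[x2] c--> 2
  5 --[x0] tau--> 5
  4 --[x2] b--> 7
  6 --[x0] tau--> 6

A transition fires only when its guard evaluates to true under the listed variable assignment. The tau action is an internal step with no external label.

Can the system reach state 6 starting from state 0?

Answer: UNREACHABLE

Trace:
Guard filter leaves 12 enabled edge(s).
L0 = {0}
L1 = {4}  cumulative {0,4}
L2 = {7}  cumulative {0,4,7}
Reach set: {0,4,7}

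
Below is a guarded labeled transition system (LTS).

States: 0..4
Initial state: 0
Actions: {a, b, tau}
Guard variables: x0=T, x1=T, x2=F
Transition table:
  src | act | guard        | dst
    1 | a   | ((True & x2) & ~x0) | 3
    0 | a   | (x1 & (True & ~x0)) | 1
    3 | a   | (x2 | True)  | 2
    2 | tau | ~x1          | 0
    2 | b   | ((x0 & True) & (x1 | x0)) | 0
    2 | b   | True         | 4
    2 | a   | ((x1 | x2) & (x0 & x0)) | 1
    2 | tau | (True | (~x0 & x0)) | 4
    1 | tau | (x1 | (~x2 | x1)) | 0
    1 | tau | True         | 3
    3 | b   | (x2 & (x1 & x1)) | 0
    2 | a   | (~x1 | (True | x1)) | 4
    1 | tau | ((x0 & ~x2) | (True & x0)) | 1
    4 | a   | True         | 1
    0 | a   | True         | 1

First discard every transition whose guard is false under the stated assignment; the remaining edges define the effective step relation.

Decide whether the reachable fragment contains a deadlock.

Answer: DEADLOCK-FREE

Working:
Reach set: {0,1,2,3,4}
  0: a→1  [1 out]
  1: tau→0  tau→1  tau→3  [3 out]
  2: a→1  a→4  b→0  b→4  tau→4  [5 out]
  3: a→2  [1 out]
  4: a→1  [1 out]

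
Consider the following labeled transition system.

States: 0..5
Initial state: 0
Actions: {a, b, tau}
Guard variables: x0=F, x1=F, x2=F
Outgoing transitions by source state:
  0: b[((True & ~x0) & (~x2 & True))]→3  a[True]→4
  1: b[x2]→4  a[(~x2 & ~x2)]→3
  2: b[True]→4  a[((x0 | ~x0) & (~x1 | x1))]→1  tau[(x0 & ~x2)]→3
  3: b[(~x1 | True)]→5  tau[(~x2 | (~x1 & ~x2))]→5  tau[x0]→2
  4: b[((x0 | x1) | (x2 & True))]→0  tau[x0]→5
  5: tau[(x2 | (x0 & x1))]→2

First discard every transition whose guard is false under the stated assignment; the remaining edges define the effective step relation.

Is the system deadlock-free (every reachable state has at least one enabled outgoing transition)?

Reachable = {0,3,4,5}
  0: a→4  b→3  [2 out]
  3: b→5  tau→5  [2 out]
  4: ∅  [deadlock]
  5: ∅  [deadlock]
trace reaching 4: a

Answer: DEADLOCK at state 4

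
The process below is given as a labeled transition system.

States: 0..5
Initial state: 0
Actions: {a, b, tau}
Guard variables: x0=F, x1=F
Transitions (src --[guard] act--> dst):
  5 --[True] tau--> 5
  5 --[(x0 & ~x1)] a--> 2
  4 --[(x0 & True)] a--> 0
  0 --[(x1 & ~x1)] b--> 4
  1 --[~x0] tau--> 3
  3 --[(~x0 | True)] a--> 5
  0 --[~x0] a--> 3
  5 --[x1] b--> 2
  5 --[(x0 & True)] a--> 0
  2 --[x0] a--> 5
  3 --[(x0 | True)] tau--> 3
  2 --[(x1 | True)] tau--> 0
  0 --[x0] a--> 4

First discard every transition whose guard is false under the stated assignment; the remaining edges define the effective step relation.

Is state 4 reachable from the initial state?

Guard filter leaves 6 enabled edge(s).
depth 0: {0}
depth 1: {3}  now seen {0,3}
depth 2: {5}  now seen {0,3,5}
Reach set: {0,3,5}

Answer: UNREACHABLE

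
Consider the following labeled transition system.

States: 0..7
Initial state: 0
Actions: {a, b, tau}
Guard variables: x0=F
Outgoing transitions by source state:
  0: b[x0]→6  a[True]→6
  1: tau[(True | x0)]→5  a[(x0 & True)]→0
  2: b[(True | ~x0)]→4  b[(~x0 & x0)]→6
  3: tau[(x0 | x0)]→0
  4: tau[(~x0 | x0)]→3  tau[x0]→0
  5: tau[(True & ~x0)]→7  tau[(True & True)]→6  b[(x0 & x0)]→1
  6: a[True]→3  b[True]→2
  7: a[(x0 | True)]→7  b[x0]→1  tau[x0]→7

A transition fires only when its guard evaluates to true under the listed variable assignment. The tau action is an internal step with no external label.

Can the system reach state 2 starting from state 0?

Guard filter leaves 9 enabled edge(s).
L0 = {0}
L1 = {6}  total {0,6}
L2 = {2,3}  total {0,2,3,6}
L3 = {4}  total {0,2,3,4,6}
Reach set: {0,2,3,4,6}
trace reaching 2: a·b

Answer: REACHABLE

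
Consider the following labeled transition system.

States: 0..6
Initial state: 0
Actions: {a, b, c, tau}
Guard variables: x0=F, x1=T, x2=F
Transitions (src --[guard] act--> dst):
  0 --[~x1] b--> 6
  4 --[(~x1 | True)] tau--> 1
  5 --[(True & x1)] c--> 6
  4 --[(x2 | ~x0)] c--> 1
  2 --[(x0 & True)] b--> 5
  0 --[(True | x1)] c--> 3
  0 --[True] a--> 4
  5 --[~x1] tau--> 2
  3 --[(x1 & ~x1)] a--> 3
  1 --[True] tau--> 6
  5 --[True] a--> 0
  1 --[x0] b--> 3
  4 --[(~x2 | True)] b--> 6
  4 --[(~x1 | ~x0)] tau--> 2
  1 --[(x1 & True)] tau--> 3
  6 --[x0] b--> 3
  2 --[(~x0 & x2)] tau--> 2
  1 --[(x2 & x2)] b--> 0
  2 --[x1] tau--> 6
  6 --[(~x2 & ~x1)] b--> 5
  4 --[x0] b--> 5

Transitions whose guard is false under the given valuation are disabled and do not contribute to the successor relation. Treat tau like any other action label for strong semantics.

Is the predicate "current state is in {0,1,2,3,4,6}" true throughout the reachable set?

Answer: INVARIANT HOLDS

Analysis:
Allowed set {0,1,2,3,4,6}
R = {0,1,2,3,4,6}
  0: ok
  1: ok
  2: ok
  3: ok
  4: ok
  6: ok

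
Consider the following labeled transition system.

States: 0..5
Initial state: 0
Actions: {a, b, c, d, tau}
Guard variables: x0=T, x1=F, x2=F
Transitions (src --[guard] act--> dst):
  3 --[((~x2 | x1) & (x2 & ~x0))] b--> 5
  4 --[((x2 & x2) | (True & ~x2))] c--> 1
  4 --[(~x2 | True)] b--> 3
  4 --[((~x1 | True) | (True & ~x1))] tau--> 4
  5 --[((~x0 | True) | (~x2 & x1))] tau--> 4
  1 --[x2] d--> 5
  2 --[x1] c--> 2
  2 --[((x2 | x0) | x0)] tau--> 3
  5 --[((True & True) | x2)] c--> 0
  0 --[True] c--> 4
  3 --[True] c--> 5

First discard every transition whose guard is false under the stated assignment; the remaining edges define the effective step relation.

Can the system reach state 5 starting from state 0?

Guard filter leaves 8 enabled edge(s).
depth 0: {0}
depth 1: {4}  now seen {0,4}
depth 2: {1,3}  now seen {0,1,3,4}
depth 3: {5}  now seen {0,1,3,4,5}
Reachable = {0,1,3,4,5}
witness 5: c·b·c

Answer: REACHABLE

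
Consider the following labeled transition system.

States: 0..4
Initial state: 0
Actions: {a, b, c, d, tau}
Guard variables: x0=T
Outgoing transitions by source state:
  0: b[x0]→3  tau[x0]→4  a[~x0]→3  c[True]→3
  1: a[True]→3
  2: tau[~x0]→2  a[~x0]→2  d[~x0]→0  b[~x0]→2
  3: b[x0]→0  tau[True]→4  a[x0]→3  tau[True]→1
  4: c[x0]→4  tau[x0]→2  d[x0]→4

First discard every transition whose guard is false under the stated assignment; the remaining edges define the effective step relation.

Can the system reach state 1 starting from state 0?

After dropping false guards: 11 live edges.
depth 0: {0}
depth 1: {3,4}  total {0,3,4}
depth 2: {1,2}  total {0,1,2,3,4}
R = {0,1,2,3,4}
witness 1: b·tau

Answer: REACHABLE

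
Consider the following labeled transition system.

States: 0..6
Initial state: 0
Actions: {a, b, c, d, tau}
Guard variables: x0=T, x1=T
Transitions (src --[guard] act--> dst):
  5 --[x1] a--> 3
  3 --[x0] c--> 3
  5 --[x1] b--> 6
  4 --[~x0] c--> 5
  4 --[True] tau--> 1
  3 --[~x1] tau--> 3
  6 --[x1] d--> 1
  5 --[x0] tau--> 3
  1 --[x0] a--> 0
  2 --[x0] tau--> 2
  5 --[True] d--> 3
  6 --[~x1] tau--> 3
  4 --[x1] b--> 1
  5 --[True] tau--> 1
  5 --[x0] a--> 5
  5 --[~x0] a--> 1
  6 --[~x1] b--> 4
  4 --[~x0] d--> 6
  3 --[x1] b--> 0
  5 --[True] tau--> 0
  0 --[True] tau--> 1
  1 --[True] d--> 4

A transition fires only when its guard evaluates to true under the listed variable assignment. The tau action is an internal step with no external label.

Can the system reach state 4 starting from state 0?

Answer: REACHABLE

Working:
After dropping false guards: 16 live edges.
Layer 0: {0}
Layer 1: {1}  cumulative {0,1}
Layer 2: {4}  cumulative {0,1,4}
Reachable = {0,1,4}
Path to 4: tau·d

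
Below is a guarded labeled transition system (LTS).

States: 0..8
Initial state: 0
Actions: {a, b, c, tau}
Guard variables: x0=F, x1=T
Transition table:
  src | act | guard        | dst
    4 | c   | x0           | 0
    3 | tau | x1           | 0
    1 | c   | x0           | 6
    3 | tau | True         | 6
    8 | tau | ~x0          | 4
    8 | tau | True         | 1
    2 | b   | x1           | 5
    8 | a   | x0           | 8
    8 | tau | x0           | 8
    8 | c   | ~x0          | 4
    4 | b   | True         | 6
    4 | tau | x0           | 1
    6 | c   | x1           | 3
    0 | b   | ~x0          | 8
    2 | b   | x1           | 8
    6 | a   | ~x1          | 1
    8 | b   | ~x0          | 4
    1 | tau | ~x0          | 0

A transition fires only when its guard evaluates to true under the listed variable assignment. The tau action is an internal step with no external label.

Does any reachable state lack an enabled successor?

R = {0,1,3,4,6,8}
  0: b→8  [1 out]
  1: tau→0  [1 out]
  3: tau→0  tau→6  [2 out]
  4: b→6  [1 out]
  6: c→3  [1 out]
  8: b→4  c→4  tau→1  tau→4  [4 out]

Answer: DEADLOCK-FREE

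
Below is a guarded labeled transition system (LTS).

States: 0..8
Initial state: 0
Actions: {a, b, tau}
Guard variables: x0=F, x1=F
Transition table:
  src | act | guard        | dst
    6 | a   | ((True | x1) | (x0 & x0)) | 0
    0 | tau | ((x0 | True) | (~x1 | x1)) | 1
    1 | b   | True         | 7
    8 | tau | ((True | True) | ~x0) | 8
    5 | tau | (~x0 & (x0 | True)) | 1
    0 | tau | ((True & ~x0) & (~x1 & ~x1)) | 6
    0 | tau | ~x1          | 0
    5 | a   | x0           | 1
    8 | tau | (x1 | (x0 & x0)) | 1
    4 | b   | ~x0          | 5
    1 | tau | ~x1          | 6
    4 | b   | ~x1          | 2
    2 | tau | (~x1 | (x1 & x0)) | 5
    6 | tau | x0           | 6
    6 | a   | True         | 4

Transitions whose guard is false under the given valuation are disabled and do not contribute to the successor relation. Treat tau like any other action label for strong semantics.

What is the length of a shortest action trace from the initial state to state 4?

BFS to 4:
  depth 0: {0}
  depth 1: {1,6}
  depth 2: {4,7}
depth(4)=2, e.g. tau·a

Answer: 2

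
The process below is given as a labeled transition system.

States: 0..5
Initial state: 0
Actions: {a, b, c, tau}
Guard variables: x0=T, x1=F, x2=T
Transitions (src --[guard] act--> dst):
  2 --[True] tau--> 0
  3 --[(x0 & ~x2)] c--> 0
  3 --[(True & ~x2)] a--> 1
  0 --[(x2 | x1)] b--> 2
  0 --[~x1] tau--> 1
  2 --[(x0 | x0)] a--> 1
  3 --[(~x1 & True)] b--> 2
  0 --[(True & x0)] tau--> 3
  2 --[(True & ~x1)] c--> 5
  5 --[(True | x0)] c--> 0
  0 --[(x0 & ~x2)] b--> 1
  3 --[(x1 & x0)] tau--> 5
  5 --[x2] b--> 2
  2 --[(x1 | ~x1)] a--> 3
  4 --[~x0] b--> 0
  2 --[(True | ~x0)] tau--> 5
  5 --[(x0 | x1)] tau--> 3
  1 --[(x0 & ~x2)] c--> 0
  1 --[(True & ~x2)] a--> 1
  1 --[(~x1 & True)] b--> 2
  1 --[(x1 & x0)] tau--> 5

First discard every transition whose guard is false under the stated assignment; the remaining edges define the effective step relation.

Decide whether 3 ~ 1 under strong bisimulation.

Refine partition for ~:
  round 0: {{0,1,2,3,4,5}}
  round 1: {{0},{1,3},{2},{4},{5}}
5 equivalence class(es) (converged in 2)
3∈{1,3}, 1∈{1,3}

Answer: BISIMILAR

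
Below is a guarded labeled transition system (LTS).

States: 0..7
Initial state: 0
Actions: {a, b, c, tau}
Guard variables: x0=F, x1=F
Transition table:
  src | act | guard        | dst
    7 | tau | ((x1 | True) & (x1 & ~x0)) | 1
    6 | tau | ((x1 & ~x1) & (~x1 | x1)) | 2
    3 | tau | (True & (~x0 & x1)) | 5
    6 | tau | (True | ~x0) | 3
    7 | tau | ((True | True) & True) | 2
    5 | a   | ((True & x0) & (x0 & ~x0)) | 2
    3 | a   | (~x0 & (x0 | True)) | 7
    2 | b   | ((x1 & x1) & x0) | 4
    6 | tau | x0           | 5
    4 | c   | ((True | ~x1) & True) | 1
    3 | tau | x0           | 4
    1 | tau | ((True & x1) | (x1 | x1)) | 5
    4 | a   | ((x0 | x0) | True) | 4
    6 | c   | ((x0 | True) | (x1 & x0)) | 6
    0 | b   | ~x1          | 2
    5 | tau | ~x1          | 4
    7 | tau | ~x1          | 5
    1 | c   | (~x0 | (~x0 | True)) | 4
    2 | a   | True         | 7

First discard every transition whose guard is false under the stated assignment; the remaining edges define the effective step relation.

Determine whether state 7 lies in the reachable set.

11 transition(s) survive guard evaluation.
L0 = {0}
L1 = {2}  cumulative {0,2}
L2 = {7}  cumulative {0,2,7}
L3 = {5}  cumulative {0,2,5,7}
L4 = {4}  cumulative {0,2,4,5,7}
L5 = {1}  cumulative {0,1,2,4,5,7}
Reach set: {0,1,2,4,5,7}
Path to 7: b·a

Answer: REACHABLE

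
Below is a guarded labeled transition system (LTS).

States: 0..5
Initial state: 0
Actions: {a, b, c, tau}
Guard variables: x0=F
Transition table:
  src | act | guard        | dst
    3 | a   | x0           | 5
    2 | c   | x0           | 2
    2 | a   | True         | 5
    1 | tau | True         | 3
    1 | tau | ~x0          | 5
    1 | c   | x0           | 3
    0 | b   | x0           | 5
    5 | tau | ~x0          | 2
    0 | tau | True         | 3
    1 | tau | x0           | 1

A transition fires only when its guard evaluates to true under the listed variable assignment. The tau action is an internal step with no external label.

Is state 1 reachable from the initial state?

Answer: UNREACHABLE

Trace:
Guard filter leaves 5 enabled edge(s).
Layer 0: {0}
Layer 1: {3}  cumulative {0,3}
Reach set: {0,3}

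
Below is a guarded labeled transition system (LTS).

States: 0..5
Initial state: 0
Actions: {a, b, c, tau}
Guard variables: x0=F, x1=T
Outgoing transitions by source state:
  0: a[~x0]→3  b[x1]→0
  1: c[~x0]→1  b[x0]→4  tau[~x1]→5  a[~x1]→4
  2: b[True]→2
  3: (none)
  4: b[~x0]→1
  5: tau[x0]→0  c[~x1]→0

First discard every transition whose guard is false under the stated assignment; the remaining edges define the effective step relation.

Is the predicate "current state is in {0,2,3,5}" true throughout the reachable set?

Answer: INVARIANT HOLDS

Working:
Inv-set: {0,2,3,5}
Reachable = {0,3}
  0: ✓
  3: ✓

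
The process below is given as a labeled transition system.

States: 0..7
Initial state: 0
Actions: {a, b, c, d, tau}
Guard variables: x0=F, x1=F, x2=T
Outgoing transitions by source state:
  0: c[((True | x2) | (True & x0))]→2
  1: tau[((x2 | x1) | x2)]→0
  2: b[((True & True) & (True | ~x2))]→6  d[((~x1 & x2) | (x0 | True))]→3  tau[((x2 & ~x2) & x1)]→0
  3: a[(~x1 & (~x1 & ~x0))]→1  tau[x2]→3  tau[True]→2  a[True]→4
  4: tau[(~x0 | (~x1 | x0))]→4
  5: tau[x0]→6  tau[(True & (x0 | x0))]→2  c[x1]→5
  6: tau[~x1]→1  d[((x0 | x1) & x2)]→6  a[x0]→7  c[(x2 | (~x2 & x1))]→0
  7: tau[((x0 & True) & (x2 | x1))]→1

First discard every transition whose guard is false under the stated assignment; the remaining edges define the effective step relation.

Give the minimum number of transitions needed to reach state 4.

Answer: 3

Analysis:
BFS to 4:
  Layer 0: {0}
  Layer 1: {2}
  Layer 2: {3,6}
  Layer 3: {1,4}
first hit 4 at d=3 via c·d·a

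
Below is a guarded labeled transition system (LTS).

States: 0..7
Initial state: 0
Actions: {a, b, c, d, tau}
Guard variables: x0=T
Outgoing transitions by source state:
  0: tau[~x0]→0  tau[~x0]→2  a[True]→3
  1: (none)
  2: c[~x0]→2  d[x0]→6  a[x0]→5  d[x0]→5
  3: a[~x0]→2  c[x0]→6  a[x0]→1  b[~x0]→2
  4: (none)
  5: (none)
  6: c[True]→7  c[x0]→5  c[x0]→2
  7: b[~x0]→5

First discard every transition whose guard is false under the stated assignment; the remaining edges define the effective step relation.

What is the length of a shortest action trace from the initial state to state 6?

Answer: 2

Trace:
Breadth-first toward 6:
  Layer 0: {0}
  Layer 1: {3}
  Layer 2: {1,6}
depth(6)=2, e.g. a·c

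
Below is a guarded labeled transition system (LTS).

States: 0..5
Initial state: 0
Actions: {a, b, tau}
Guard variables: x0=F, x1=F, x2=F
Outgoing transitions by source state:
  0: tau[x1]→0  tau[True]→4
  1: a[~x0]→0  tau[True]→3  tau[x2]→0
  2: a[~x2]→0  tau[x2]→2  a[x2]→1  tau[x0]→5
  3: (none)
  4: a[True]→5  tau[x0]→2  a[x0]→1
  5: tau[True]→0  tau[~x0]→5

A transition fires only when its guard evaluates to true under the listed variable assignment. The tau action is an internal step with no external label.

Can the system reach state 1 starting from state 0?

Answer: UNREACHABLE

Trace:
After dropping false guards: 7 live edges.
L0 = {0}
L1 = {4}  total {0,4}
L2 = {5}  total {0,4,5}
Reachable = {0,4,5}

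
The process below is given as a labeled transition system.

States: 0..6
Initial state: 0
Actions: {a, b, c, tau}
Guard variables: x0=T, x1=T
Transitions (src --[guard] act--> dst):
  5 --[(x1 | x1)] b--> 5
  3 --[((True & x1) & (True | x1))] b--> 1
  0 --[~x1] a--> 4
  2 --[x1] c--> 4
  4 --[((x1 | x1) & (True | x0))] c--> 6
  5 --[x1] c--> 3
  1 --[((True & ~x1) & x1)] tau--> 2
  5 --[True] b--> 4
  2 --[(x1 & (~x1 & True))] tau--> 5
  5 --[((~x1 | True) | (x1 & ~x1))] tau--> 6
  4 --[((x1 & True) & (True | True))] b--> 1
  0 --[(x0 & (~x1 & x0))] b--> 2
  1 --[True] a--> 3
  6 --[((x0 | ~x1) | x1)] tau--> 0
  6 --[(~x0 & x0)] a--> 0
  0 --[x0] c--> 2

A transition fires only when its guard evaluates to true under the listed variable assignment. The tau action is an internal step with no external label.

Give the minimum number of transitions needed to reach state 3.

Answer: 4

Trace:
BFS to 3:
  Layer 0: {0}
  Layer 1: {2}
  Layer 2: {4}
  Layer 3: {1,6}
  Layer 4: {3}
depth(3)=4, e.g. c·c·b·a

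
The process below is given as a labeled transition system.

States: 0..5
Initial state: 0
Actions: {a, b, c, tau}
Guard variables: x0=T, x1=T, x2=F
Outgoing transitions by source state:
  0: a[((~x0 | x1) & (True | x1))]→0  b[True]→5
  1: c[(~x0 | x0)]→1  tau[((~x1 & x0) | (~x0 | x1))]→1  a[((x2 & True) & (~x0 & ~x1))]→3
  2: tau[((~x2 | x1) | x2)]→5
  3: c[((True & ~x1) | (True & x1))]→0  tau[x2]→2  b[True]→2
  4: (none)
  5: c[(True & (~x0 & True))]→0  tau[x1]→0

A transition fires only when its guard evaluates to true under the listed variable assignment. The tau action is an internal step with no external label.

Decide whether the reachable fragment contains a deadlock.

Reach set: {0,5}
  0: a→0  b→5  [deg 2]
  5: tau→0  [deg 1]

Answer: DEADLOCK-FREE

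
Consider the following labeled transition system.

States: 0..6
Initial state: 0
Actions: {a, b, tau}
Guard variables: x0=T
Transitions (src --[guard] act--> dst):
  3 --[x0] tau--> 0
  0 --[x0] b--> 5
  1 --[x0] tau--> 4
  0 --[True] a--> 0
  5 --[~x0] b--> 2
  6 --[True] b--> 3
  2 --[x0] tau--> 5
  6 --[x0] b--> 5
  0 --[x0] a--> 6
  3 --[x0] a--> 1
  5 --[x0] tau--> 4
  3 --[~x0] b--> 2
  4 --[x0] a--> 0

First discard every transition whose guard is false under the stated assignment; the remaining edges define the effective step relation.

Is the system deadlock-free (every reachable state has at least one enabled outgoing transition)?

Answer: DEADLOCK-FREE

Trace:
Reach set: {0,1,3,4,5,6}
  0: a→0  a→6  b→5  [deg 3]
  1: tau→4  [deg 1]
  3: a→1  tau→0  [deg 2]
  4: a→0  [deg 1]
  5: tau→4  [deg 1]
  6: b→3  b→5  [deg 2]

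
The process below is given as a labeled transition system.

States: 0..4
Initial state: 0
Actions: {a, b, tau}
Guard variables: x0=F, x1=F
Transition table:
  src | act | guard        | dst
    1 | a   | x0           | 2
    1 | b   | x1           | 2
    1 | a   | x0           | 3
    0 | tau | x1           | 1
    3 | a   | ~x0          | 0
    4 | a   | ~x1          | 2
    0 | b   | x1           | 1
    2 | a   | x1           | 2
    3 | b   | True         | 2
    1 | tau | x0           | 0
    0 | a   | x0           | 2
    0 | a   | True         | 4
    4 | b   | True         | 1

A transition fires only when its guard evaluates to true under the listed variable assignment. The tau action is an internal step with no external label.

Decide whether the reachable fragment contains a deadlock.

Answer: DEADLOCK at state 1

Analysis:
R = {0,1,2,4}
  0: a→4  [1 out]
  1: ∅  [deadlock]
  2: ∅  [deadlock]
  4: a→2  b→1  [2 out]
witness 1: a·b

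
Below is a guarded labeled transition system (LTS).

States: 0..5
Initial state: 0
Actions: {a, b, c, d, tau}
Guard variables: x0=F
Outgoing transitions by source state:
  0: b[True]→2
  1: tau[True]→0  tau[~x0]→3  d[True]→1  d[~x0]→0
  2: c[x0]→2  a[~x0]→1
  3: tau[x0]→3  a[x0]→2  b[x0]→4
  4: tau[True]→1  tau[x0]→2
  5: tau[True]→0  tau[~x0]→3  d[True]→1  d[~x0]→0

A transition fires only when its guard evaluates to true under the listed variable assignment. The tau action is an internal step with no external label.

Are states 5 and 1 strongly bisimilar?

Compute ~ classes (split until stable):
  round 0: {{0,1,2,3,4,5}}
  round 1: {{0},{1,5},{2},{3},{4}}
stable after 2 split(s): 5 block(s)
class of 5: {1,5}; class of 1: {1,5}

Answer: BISIMILAR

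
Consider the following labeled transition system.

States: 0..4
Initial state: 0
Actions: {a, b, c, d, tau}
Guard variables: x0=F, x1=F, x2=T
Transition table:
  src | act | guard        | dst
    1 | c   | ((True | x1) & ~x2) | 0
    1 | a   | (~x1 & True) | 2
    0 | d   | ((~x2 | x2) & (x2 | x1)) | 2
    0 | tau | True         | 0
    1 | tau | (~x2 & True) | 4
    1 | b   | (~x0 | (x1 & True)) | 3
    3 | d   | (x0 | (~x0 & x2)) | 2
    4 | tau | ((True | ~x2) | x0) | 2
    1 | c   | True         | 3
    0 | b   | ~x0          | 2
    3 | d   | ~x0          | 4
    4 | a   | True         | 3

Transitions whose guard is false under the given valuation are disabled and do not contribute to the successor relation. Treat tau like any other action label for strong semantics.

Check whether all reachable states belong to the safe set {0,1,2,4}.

Inv-set: {0,1,2,4}
Reachable = {0,2}
  0: ✓
  2: ✓

Answer: INVARIANT HOLDS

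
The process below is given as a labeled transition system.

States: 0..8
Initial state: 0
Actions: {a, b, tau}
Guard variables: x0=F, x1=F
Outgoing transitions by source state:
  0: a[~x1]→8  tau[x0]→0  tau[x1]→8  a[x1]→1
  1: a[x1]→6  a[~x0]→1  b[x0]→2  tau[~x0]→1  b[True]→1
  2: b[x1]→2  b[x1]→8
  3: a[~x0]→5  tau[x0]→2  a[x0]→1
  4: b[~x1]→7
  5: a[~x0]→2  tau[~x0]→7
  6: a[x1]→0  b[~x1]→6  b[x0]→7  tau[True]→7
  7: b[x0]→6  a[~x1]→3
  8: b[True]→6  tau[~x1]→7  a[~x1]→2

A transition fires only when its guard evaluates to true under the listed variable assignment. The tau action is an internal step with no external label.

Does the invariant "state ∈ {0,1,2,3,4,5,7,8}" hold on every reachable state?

Safe = {0,1,2,3,4,5,7,8}
Reachable = {0,2,3,5,6,7,8}
  0: ok
  2: ok
  3: ok
  5: ok
  6: VIOLATES
  7: ok
  8: ok
reach 6 via a·b — violates

Answer: INVARIANT VIOLATED at state 6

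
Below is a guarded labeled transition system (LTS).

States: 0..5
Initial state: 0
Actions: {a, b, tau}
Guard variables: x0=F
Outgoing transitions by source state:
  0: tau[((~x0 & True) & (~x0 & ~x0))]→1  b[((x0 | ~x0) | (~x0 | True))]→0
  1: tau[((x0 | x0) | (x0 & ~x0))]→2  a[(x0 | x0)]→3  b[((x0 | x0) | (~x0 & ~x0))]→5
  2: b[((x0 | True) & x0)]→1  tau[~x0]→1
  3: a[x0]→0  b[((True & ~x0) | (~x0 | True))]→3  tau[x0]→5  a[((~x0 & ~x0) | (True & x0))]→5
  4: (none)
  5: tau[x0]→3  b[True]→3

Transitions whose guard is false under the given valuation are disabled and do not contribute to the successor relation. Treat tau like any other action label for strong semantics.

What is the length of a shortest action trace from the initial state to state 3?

Answer: 3

Analysis:
BFS to 3:
  Layer 0: {0}
  Layer 1: {1}
  Layer 2: {5}
  Layer 3: {3}
3 enters at depth 3; path tau·b·b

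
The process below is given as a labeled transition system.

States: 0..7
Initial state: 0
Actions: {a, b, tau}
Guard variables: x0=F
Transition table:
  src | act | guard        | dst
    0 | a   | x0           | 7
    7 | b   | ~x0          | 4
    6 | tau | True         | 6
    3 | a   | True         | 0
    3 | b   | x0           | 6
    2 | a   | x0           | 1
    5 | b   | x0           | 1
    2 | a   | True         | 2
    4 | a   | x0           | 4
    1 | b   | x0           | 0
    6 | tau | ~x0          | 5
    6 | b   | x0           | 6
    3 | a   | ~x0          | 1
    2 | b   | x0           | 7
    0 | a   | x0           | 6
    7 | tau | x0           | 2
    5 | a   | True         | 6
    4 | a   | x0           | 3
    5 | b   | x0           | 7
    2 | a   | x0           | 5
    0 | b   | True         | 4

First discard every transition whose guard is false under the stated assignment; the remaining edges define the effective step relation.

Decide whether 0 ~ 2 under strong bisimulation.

Bisimulation quotient by refinement:
  P[0] = {{0,1,2,3,4,5,6,7}}
  P[1] = {{0,7},{1,4},{2,3,5},{6}}
  P[2] = {{0,7},{1,4},{2},{3},{5},{6}}
Fixed point at round 3; 6 class(es).
0∈{0,7}, 2∈{2}

Answer: NOT BISIMILAR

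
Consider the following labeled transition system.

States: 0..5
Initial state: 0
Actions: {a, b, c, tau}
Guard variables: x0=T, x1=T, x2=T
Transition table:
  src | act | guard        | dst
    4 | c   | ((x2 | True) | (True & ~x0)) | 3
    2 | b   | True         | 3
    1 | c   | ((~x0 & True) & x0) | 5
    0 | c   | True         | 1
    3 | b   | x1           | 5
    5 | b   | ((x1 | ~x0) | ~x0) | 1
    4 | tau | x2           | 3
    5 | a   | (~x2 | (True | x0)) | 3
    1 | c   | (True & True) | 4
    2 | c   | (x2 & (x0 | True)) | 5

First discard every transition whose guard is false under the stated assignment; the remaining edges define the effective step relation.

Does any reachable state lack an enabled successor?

Reach set: {0,1,3,4,5}
  0: c→1  [deg 1]
  1: c→4  [deg 1]
  3: b→5  [deg 1]
  4: c→3  tau→3  [deg 2]
  5: a→3  b→1  [deg 2]

Answer: DEADLOCK-FREE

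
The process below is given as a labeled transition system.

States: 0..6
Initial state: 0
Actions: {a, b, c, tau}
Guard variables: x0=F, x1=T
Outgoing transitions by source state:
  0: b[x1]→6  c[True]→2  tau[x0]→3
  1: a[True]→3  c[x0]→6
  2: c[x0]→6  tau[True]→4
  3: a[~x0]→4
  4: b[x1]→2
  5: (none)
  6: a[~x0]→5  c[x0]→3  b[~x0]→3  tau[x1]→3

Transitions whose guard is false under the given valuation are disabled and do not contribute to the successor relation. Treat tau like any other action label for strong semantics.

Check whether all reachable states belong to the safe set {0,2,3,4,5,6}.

Allowed set {0,2,3,4,5,6}
Reachable = {0,2,3,4,5,6}
  0: safe
  2: safe
  3: safe
  4: safe
  5: safe
  6: safe

Answer: INVARIANT HOLDS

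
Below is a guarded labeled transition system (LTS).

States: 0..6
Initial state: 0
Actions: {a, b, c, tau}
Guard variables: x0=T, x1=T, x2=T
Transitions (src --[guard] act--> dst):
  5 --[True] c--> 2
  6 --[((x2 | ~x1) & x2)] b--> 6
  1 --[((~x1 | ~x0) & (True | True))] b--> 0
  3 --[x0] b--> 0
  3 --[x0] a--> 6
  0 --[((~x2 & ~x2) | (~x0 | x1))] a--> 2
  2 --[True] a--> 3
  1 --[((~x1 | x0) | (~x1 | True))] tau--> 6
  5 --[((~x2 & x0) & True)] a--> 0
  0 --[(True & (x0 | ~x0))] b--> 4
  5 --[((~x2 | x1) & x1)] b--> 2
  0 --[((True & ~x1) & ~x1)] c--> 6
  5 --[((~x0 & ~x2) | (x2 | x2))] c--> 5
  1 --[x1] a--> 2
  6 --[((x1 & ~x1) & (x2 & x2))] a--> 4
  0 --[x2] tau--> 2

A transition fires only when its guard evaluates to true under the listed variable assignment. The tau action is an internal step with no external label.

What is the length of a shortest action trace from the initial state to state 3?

Layered search for 3:
  depth 0: {0}
  depth 1: {2,4}
  depth 2: {3}
depth(3)=2, e.g. a·a

Answer: 2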